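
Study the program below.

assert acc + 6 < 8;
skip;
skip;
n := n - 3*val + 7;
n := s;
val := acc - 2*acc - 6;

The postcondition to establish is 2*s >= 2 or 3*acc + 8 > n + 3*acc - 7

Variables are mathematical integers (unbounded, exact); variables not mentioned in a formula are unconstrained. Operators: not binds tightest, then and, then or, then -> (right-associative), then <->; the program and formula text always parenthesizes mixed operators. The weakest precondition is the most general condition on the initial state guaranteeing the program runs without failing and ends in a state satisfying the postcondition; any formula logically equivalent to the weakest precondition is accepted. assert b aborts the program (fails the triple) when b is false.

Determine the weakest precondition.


Working backward. After the program, the postcondition 2*s >= 2 or 3*acc + 8 > n + 3*acc - 7 must hold; in canonical form it is 2*s >= 2 or n < 15.
Before val := acc - 2*acc - 6: 2*s >= 2 or n < 15
Before n := s: 2*s >= 2 or s < 15
Before n := n - 3*val + 7: 2*s >= 2 or s < 15
Before skip: 2*s >= 2 or s < 15
Before skip: 2*s >= 2 or s < 15
Before assert acc + 6 < 8: acc < 2 and (2*s >= 2 or s < 15)
Answer: WP = acc < 2 and (2*s >= 2 or s < 15)


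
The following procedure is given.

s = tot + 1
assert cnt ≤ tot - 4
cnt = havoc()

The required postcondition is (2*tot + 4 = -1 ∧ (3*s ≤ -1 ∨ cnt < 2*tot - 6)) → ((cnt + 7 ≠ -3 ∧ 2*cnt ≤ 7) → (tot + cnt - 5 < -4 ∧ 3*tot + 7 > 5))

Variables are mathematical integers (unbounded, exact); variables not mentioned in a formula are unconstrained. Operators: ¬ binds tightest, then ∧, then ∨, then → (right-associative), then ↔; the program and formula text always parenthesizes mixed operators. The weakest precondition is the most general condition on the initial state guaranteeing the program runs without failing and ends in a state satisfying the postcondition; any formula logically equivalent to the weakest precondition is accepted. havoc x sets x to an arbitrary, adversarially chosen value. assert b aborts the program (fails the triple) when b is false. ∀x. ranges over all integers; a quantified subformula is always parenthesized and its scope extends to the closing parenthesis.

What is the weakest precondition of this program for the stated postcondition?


Working backward. After the program, the postcondition (2*tot + 4 = -1 ∧ (3*s ≤ -1 ∨ cnt < 2*tot - 6)) → ((cnt + 7 ≠ -3 ∧ 2*cnt ≤ 7) → (tot + cnt - 5 < -4 ∧ 3*tot + 7 > 5)) must hold; in canonical form it is (2*tot = -5 ∧ (3*s ≤ -1 ∨ cnt < 2*tot - 6)) → ((cnt ≠ -10 ∧ 2*cnt ≤ 7) → (cnt + tot < 1 ∧ 3*tot > -2)).
Before havoc cnt: ∀cnt_1. ((2*tot = -5 ∧ (3*s ≤ -1 ∨ cnt_1 < 2*tot - 6)) → ((cnt_1 ≠ -10 ∧ 2*cnt_1 ≤ 7) → (cnt_1 + tot < 1 ∧ 3*tot > -2)))
Before assert cnt ≤ tot - 4: cnt ≤ tot - 4 ∧ (∀cnt_1. ((2*tot = -5 ∧ (3*s ≤ -1 ∨ cnt_1 < 2*tot - 6)) → ((cnt_1 ≠ -10 ∧ 2*cnt_1 ≤ 7) → (cnt_1 + tot < 1 ∧ 3*tot > -2))))
Before s := tot + 1: cnt ≤ tot - 4 ∧ (∀cnt_1. ((2*tot = -5 ∧ (3*tot ≤ -4 ∨ cnt_1 < 2*tot - 6)) → ((cnt_1 ≠ -10 ∧ 2*cnt_1 ≤ 7) → (cnt_1 + tot < 1 ∧ 3*tot > -2))))
Answer: WP = cnt ≤ tot - 4 ∧ (∀cnt_1. ((2*tot = -5 ∧ (3*tot ≤ -4 ∨ cnt_1 < 2*tot - 6)) → ((cnt_1 ≠ -10 ∧ 2*cnt_1 ≤ 7) → (cnt_1 + tot < 1 ∧ 3*tot > -2))))


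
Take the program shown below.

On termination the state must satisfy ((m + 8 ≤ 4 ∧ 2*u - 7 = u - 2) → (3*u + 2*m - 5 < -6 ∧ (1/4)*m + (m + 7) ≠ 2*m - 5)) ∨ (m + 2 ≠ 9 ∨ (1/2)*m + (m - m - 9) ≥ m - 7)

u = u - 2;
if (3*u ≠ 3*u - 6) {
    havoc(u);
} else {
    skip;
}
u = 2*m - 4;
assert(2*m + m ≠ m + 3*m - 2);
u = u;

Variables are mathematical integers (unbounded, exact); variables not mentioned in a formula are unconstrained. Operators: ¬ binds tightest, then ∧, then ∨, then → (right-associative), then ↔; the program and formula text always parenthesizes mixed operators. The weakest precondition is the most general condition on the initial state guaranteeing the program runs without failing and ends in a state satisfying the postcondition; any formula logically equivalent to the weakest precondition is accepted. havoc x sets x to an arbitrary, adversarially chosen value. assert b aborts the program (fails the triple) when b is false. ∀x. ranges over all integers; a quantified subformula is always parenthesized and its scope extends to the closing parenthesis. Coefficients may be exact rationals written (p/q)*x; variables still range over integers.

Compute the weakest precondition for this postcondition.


Working backward. After the program, the postcondition ((m + 8 ≤ 4 ∧ 2*u - 7 = u - 2) → (3*u + 2*m - 5 < -6 ∧ (1/4)*m + (m + 7) ≠ 2*m - 5)) ∨ (m + 2 ≠ 9 ∨ (1/2)*m + (m - m - 9) ≥ m - 7) must hold; in canonical form it is ((m ≤ -4 ∧ u = 5) → (2*m + 3*u < -1 ∧ (3/4)*m ≠ 12)) ∨ m ≠ 7 ∨ (1/2)*m ≤ -2.
Before u := u: ((m ≤ -4 ∧ u = 5) → (2*m + 3*u < -1 ∧ (3/4)*m ≠ 12)) ∨ m ≠ 7 ∨ (1/2)*m ≤ -2
Before assert 2*m + m ≠ m + 3*m - 2: m ≠ 2 ∧ (((m ≤ -4 ∧ u = 5) → (2*m + 3*u < -1 ∧ (3/4)*m ≠ 12)) ∨ m ≠ 7 ∨ (1/2)*m ≤ -2)
Before u := 2*m - 4: m ≠ 2 ∧ (((m ≤ -4 ∧ 2*m = 9) → (8*m < 11 ∧ (3/4)*m ≠ 12)) ∨ m ≠ 7 ∨ (1/2)*m ≤ -2)
Then branch requires m ≠ 2 ∧ (((m ≤ -4 ∧ 2*m = 9) → (8*m < 11 ∧ (3/4)*m ≠ 12)) ∨ m ≠ 7 ∨ (1/2)*m ≤ -2); else branch requires m ≠ 2 ∧ (((m ≤ -4 ∧ 2*m = 9) → (8*m < 11 ∧ (3/4)*m ≠ 12)) ∨ m ≠ 7 ∨ (1/2)*m ≤ -2).
Before the if: m ≠ 2 ∧ (((m ≤ -4 ∧ 2*m = 9) → (8*m < 11 ∧ (3/4)*m ≠ 12)) ∨ m ≠ 7 ∨ (1/2)*m ≤ -2)
Before u := u - 2: m ≠ 2 ∧ (((m ≤ -4 ∧ 2*m = 9) → (8*m < 11 ∧ (3/4)*m ≠ 12)) ∨ m ≠ 7 ∨ (1/2)*m ≤ -2)
Answer: WP = m ≠ 2 ∧ (((m ≤ -4 ∧ 2*m = 9) → (8*m < 11 ∧ (3/4)*m ≠ 12)) ∨ m ≠ 7 ∨ (1/2)*m ≤ -2)


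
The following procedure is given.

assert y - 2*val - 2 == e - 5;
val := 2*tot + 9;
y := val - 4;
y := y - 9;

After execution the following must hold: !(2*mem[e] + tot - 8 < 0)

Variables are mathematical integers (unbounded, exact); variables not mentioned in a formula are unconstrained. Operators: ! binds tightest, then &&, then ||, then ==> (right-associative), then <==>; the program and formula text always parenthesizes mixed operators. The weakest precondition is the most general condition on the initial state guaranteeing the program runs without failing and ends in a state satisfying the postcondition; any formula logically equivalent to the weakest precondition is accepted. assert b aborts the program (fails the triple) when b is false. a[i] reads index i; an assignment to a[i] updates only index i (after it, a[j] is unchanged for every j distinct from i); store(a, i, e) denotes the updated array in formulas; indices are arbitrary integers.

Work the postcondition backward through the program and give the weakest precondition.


Working backward. After the program, the postcondition !(2*mem[e] + tot - 8 < 0) must hold; in canonical form it is !(2*mem[e] + tot < 8).
Before y := y - 9: !(2*mem[e] + tot < 8)
Before y := val - 4: !(2*mem[e] + tot < 8)
Before val := 2*tot + 9: !(2*mem[e] + tot < 8)
Before assert y - 2*val - 2 == e - 5: y == e + 2*val - 3 && (!(2*mem[e] + tot < 8))
Answer: WP = y == e + 2*val - 3 && (!(2*mem[e] + tot < 8))


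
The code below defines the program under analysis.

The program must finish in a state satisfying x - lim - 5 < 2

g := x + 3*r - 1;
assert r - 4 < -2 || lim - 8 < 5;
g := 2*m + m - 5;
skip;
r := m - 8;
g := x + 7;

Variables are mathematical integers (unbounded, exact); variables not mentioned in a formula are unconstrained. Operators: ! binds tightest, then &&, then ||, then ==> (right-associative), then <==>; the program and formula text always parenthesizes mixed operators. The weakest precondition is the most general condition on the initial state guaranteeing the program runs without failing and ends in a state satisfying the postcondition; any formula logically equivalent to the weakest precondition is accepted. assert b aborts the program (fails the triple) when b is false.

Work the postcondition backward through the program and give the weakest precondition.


Working backward. After the program, the postcondition x - lim - 5 < 2 must hold; in canonical form it is x < lim + 7.
Before g := x + 7: x < lim + 7
Before r := m - 8: x < lim + 7
Before skip: x < lim + 7
Before g := 2*m + m - 5: x < lim + 7
Before assert r - 4 < -2 || lim - 8 < 5: (r < 2 || lim < 13) && x < lim + 7
Before g := x + 3*r - 1: (r < 2 || lim < 13) && x < lim + 7
Answer: WP = (r < 2 || lim < 13) && x < lim + 7


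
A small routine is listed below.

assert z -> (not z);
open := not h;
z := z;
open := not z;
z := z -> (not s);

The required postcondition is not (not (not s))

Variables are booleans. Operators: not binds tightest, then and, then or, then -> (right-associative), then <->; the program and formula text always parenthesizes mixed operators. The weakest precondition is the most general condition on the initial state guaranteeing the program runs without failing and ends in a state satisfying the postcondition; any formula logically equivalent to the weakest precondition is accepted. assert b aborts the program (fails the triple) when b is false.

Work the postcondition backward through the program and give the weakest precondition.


Working backward. After the program, the postcondition not (not (not s)) must hold; in canonical form it is not s.
Before z := z -> (not s): not s
Before open := not z: not s
Before z := z: not s
Before open := not h: not s
Before assert z -> (not z): (z -> (not z)) and (not s)
Answer: WP = (z -> (not z)) and (not s)


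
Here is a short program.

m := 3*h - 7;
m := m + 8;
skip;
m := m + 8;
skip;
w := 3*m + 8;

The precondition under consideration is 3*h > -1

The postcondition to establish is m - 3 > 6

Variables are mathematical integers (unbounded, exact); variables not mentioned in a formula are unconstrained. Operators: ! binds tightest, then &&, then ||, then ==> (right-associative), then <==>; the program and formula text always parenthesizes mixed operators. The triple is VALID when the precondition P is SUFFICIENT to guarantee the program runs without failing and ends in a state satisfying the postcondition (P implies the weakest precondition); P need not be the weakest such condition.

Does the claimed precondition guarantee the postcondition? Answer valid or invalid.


Working backward. After the program, the postcondition m - 3 > 6 must hold; in canonical form it is m > 9.
Before w := 3*m + 8: m > 9
Before skip: m > 9
Before m := m + 8: m > 1
Before skip: m > 1
Before m := m + 8: m > -7
Before m := 3*h - 7: 3*h > 0
The weakest precondition is 3*h > 0.
Check whether 3*h > -1 implies it.
Countermodel: at the initial state h = 0, the precondition holds but the weakest precondition fails.
Answer: invalid


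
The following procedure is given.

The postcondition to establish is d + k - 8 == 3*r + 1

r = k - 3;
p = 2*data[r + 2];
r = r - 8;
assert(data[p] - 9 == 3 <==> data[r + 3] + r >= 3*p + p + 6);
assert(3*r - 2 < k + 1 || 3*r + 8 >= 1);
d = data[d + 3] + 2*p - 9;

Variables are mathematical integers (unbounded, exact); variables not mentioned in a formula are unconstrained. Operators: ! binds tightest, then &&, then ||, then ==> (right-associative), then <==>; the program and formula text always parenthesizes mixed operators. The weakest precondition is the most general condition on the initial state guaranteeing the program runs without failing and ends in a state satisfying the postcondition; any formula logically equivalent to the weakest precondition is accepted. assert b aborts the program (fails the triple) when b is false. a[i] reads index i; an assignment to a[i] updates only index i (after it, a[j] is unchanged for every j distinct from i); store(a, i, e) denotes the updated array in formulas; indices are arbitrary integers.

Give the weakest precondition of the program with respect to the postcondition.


Working backward. After the program, the postcondition d + k - 8 == 3*r + 1 must hold; in canonical form it is d + k == 3*r + 9.
Before d := data[d + 3] + 2*p - 9: data[d + 3] + k + 2*p == 3*r + 18
Before assert 3*r - 2 < k + 1 || 3*r + 8 >= 1: (3*r < k + 3 || 3*r >= -7) && data[d + 3] + k + 2*p == 3*r + 18
Before assert data[p] - 9 == 3 <==> data[r + 3] + r >= 3*p + p + 6: (data[p] == 12 <==> data[r + 3] + r >= 4*p + 6) && (3*r < k + 3 || 3*r >= -7) && data[d + 3] + k + 2*p == 3*r + 18
Before r := r - 8: (data[p] == 12 <==> data[r - 5] + r >= 4*p + 14) && (3*r < k + 27 || 3*r >= 17) && data[d + 3] + k + 2*p == 3*r - 6
Before p := 2*data[r + 2]: (data[2*data[r + 2]] == 12 <==> data[r - 5] + r >= 8*data[r + 2] + 14) && (3*r < k + 27 || 3*r >= 17) && data[d + 3] + 4*data[r + 2] + k == 3*r - 6
Before r := k - 3: (data[2*data[k - 1]] == 12 <==> data[k - 8] + k >= 8*data[k - 1] + 17) && (2*k < 36 || 3*k >= 26) && data[d + 3] + 4*data[k - 1] == 2*k - 15
Answer: WP = (data[2*data[k - 1]] == 12 <==> data[k - 8] + k >= 8*data[k - 1] + 17) && (2*k < 36 || 3*k >= 26) && data[d + 3] + 4*data[k - 1] == 2*k - 15


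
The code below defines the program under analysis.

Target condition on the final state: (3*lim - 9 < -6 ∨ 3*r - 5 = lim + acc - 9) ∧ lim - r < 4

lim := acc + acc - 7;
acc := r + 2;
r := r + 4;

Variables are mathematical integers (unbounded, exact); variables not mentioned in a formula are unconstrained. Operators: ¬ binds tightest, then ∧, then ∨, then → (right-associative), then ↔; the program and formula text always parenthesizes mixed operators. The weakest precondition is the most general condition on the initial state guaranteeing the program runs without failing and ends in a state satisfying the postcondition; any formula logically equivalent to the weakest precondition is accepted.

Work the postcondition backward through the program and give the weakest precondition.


Working backward. After the program, the postcondition (3*lim - 9 < -6 ∨ 3*r - 5 = lim + acc - 9) ∧ lim - r < 4 must hold; in canonical form it is (3*lim < 3 ∨ 3*r = acc + lim - 4) ∧ lim < r + 4.
Before r := r + 4: (3*lim < 3 ∨ 3*r = acc + lim - 16) ∧ lim < r + 8
Before acc := r + 2: (3*lim < 3 ∨ 2*r = lim - 14) ∧ lim < r + 8
Before lim := acc + acc - 7: (6*acc < 24 ∨ 2*r = 2*acc - 21) ∧ 2*acc < r + 15
Answer: WP = (6*acc < 24 ∨ 2*r = 2*acc - 21) ∧ 2*acc < r + 15


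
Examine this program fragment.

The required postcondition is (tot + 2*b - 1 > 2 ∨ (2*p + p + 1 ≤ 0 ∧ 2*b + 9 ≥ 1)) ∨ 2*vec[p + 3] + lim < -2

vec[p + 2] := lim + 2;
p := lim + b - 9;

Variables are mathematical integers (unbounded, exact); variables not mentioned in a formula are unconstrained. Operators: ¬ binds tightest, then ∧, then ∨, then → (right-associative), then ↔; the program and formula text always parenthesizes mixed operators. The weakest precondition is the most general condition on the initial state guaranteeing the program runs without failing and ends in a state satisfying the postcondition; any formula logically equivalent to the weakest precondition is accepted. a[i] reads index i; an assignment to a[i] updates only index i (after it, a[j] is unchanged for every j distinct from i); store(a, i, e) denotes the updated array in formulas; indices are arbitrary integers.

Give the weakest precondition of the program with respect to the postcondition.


Working backward. After the program, the postcondition (tot + 2*b - 1 > 2 ∨ (2*p + p + 1 ≤ 0 ∧ 2*b + 9 ≥ 1)) ∨ 2*vec[p + 3] + lim < -2 must hold; in canonical form it is 2*b + tot > 3 ∨ (3*p ≤ -1 ∧ 2*b ≥ -8) ∨ 2*vec[p + 3] + lim < -2.
Before p := lim + b - 9: 2*b + tot > 3 ∨ (3*b + 3*lim ≤ 26 ∧ 2*b ≥ -8) ∨ 2*vec[b + lim - 6] + lim < -2
Before vec[p + 2] := lim + 2: 2*b + tot > 3 ∨ (3*b + 3*lim ≤ 26 ∧ 2*b ≥ -8) ∨ 2*store(vec, p + 2, lim + 2)[b + lim - 6] + lim < -2
Answer: WP = 2*b + tot > 3 ∨ (3*b + 3*lim ≤ 26 ∧ 2*b ≥ -8) ∨ 2*store(vec, p + 2, lim + 2)[b + lim - 6] + lim < -2


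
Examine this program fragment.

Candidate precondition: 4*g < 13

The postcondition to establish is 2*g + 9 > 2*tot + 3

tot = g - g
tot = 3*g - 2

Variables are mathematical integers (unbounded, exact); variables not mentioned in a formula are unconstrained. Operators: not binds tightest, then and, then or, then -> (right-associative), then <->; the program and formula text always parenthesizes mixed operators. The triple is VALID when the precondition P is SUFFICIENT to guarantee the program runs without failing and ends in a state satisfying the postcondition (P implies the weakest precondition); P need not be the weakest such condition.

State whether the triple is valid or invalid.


Working backward. After the program, the postcondition 2*g + 9 > 2*tot + 3 must hold; in canonical form it is 2*g > 2*tot - 6.
Before tot := 3*g - 2: 4*g < 10
Before tot := g - g: 4*g < 10
The weakest precondition is 4*g < 10.
Check whether 4*g < 13 implies it.
Countermodel: at the initial state g = 3, the precondition holds but the weakest precondition fails.
Answer: invalid


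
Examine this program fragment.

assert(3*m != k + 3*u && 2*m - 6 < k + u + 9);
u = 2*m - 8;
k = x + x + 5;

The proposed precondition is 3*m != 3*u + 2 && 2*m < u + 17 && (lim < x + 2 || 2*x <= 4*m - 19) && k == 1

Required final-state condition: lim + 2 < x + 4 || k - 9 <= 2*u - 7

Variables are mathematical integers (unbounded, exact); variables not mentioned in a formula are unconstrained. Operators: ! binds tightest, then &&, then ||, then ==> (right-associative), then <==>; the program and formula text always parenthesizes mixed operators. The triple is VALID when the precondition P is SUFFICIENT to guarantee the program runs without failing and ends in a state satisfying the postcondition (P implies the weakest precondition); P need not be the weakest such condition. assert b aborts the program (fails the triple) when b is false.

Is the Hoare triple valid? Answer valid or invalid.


Working backward. After the program, the postcondition lim + 2 < x + 4 || k - 9 <= 2*u - 7 must hold; in canonical form it is lim < x + 2 || k <= 2*u + 2.
Before k := x + x + 5: lim < x + 2 || 2*x <= 2*u - 3
Before u := 2*m - 8: lim < x + 2 || 2*x <= 4*m - 19
Before assert 3*m != k + 3*u && 2*m - 6 < k + u + 9: 3*m != k + 3*u && 2*m < k + u + 15 && (lim < x + 2 || 2*x <= 4*m - 19)
The weakest precondition is 3*m != k + 3*u && 2*m < k + u + 15 && (lim < x + 2 || 2*x <= 4*m - 19).
Check whether 3*m != 3*u + 2 && 2*m < u + 17 && (lim < x + 2 || 2*x <= 4*m - 19) && k == 1 implies it.
Countermodel: at the initial state k = 1, lim = -8, m = 0, u = -16, x = -10, the precondition holds but the weakest precondition fails.
Answer: invalid


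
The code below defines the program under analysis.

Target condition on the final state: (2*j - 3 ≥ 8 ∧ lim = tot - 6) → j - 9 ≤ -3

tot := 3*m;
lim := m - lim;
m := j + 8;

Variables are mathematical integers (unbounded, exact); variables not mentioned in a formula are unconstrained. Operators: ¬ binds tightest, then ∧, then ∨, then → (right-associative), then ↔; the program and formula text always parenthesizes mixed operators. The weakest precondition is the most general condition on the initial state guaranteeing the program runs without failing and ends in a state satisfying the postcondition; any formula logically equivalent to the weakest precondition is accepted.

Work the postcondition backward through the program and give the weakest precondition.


Working backward. After the program, the postcondition (2*j - 3 ≥ 8 ∧ lim = tot - 6) → j - 9 ≤ -3 must hold; in canonical form it is (2*j ≥ 11 ∧ lim = tot - 6) → j ≤ 6.
Before m := j + 8: (2*j ≥ 11 ∧ lim = tot - 6) → j ≤ 6
Before lim := m - lim: (2*j ≥ 11 ∧ m = lim + tot - 6) → j ≤ 6
Before tot := 3*m: (2*j ≥ 11 ∧ lim + 2*m = 6) → j ≤ 6
Answer: WP = (2*j ≥ 11 ∧ lim + 2*m = 6) → j ≤ 6


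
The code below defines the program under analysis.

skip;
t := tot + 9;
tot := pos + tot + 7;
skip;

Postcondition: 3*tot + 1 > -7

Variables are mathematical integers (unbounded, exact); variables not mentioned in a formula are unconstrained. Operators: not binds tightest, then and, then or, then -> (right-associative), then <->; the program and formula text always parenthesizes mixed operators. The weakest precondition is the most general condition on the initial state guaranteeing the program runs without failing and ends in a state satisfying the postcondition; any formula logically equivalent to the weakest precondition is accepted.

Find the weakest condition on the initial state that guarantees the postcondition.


Working backward. After the program, the postcondition 3*tot + 1 > -7 must hold; in canonical form it is 3*tot > -8.
Before skip: 3*tot > -8
Before tot := pos + tot + 7: 3*pos + 3*tot > -29
Before t := tot + 9: 3*pos + 3*tot > -29
Before skip: 3*pos + 3*tot > -29
Answer: WP = 3*pos + 3*tot > -29


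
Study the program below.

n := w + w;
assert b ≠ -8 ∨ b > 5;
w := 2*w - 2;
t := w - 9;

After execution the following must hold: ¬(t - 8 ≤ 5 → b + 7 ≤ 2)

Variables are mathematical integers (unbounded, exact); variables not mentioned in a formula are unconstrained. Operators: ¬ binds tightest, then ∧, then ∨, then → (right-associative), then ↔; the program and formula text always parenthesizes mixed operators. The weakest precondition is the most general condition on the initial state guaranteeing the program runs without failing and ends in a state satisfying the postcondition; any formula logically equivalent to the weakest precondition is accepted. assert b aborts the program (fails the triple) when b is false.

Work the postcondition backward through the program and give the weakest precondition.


Working backward. After the program, the postcondition ¬(t - 8 ≤ 5 → b + 7 ≤ 2) must hold; in canonical form it is ¬(t ≤ 13 → b ≤ -5).
Before t := w - 9: ¬(w ≤ 22 → b ≤ -5)
Before w := 2*w - 2: ¬(2*w ≤ 24 → b ≤ -5)
Before assert b ≠ -8 ∨ b > 5: (b ≠ -8 ∨ b > 5) ∧ (¬(2*w ≤ 24 → b ≤ -5))
Before n := w + w: (b ≠ -8 ∨ b > 5) ∧ (¬(2*w ≤ 24 → b ≤ -5))
Answer: WP = (b ≠ -8 ∨ b > 5) ∧ (¬(2*w ≤ 24 → b ≤ -5))


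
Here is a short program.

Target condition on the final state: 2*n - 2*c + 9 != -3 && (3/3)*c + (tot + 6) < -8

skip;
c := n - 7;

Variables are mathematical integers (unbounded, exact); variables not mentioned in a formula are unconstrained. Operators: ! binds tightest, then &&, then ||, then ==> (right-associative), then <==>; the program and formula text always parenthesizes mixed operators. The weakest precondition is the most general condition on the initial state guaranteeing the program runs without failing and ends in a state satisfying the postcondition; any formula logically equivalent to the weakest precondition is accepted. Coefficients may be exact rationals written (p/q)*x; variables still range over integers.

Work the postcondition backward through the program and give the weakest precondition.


Working backward. After the program, the postcondition 2*n - 2*c + 9 != -3 && (3/3)*c + (tot + 6) < -8 must hold; in canonical form it is 2*n != 2*c - 12 && c + tot < -14.
Before c := n - 7: n + tot < -7
Before skip: n + tot < -7
Answer: WP = n + tot < -7


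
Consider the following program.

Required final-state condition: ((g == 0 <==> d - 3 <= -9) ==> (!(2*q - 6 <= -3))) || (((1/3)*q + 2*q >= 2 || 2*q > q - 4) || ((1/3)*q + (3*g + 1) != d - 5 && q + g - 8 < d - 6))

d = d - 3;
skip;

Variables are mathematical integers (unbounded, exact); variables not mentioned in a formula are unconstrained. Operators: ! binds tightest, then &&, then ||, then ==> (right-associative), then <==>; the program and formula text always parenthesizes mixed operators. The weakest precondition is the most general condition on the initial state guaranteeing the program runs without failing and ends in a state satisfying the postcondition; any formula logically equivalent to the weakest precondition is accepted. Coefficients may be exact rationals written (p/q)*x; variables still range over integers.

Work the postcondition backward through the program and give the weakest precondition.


Working backward. After the program, the postcondition ((g == 0 <==> d - 3 <= -9) ==> (!(2*q - 6 <= -3))) || (((1/3)*q + 2*q >= 2 || 2*q > q - 4) || ((1/3)*q + (3*g + 1) != d - 5 && q + g - 8 < d - 6)) must hold; in canonical form it is ((g == 0 <==> d <= -6) ==> (!(2*q <= 3))) || (7/3)*q >= 2 || q > -4 || (3*g + (1/3)*q != d - 6 && g + q < d + 2).
Before skip: ((g == 0 <==> d <= -6) ==> (!(2*q <= 3))) || (7/3)*q >= 2 || q > -4 || (3*g + (1/3)*q != d - 6 && g + q < d + 2)
Before d := d - 3: ((g == 0 <==> d <= -3) ==> (!(2*q <= 3))) || (7/3)*q >= 2 || q > -4 || (3*g + (1/3)*q != d - 9 && g + q < d - 1)
Answer: WP = ((g == 0 <==> d <= -3) ==> (!(2*q <= 3))) || (7/3)*q >= 2 || q > -4 || (3*g + (1/3)*q != d - 9 && g + q < d - 1)


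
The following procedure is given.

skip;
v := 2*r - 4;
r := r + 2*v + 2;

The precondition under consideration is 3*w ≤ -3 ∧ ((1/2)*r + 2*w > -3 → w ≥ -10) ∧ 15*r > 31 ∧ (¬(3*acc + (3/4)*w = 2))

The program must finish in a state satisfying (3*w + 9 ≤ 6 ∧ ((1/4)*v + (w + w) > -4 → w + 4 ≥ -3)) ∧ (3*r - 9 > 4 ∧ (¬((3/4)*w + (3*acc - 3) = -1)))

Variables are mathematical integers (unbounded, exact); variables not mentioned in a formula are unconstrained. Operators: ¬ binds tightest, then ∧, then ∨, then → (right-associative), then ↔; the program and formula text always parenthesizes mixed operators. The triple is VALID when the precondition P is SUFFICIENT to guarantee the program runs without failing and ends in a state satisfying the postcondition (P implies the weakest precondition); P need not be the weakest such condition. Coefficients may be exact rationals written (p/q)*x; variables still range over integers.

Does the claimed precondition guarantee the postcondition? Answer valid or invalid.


Working backward. After the program, the postcondition (3*w + 9 ≤ 6 ∧ ((1/4)*v + (w + w) > -4 → w + 4 ≥ -3)) ∧ (3*r - 9 > 4 ∧ (¬((3/4)*w + (3*acc - 3) = -1))) must hold; in canonical form it is 3*w ≤ -3 ∧ ((1/4)*v + 2*w > -4 → w ≥ -7) ∧ 3*r > 13 ∧ (¬(3*acc + (3/4)*w = 2)).
Before r := r + 2*v + 2: 3*w ≤ -3 ∧ ((1/4)*v + 2*w > -4 → w ≥ -7) ∧ 3*r + 6*v > 7 ∧ (¬(3*acc + (3/4)*w = 2))
Before v := 2*r - 4: 3*w ≤ -3 ∧ ((1/2)*r + 2*w > -3 → w ≥ -7) ∧ 15*r > 31 ∧ (¬(3*acc + (3/4)*w = 2))
Before skip: 3*w ≤ -3 ∧ ((1/2)*r + 2*w > -3 → w ≥ -7) ∧ 15*r > 31 ∧ (¬(3*acc + (3/4)*w = 2))
The weakest precondition is 3*w ≤ -3 ∧ ((1/2)*r + 2*w > -3 → w ≥ -7) ∧ 15*r > 31 ∧ (¬(3*acc + (3/4)*w = 2)).
Check whether 3*w ≤ -3 ∧ ((1/2)*r + 2*w > -3 → w ≥ -10) ∧ 15*r > 31 ∧ (¬(3*acc + (3/4)*w = 2)) implies it.
Countermodel: at the initial state acc = 0, r = 27, w = -8, the precondition holds but the weakest precondition fails.
Answer: invalid


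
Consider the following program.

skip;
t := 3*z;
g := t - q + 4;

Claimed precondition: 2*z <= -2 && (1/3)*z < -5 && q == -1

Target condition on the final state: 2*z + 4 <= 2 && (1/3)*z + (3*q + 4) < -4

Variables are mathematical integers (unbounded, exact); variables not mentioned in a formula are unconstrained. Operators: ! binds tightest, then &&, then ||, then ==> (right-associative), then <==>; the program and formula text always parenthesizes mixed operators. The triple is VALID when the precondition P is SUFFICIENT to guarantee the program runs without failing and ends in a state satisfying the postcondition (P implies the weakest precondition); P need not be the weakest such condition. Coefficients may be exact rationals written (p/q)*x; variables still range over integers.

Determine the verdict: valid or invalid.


Working backward. After the program, the postcondition 2*z + 4 <= 2 && (1/3)*z + (3*q + 4) < -4 must hold; in canonical form it is 2*z <= -2 && 3*q + (1/3)*z < -8.
Before g := t - q + 4: 2*z <= -2 && 3*q + (1/3)*z < -8
Before t := 3*z: 2*z <= -2 && 3*q + (1/3)*z < -8
Before skip: 2*z <= -2 && 3*q + (1/3)*z < -8
The weakest precondition is 2*z <= -2 && 3*q + (1/3)*z < -8.
Check whether 2*z <= -2 && (1/3)*z < -5 && q == -1 implies it.
Every state satisfying the precondition satisfies the weakest precondition: the implication holds.
Answer: valid


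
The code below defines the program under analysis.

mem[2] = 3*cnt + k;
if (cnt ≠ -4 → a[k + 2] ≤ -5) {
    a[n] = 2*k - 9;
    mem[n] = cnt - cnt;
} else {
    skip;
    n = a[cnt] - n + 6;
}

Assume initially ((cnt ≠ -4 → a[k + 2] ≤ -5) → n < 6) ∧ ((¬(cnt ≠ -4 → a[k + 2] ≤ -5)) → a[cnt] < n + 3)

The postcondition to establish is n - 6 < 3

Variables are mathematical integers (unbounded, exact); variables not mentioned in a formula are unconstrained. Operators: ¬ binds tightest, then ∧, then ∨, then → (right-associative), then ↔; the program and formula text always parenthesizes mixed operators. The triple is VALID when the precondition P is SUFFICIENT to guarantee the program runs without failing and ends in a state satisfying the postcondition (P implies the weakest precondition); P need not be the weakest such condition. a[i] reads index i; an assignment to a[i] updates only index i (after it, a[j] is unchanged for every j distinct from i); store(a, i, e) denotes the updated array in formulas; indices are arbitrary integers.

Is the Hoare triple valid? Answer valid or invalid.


Working backward. After the program, the postcondition n - 6 < 3 must hold; in canonical form it is n < 9.
Then branch requires n < 9; else branch requires a[cnt] < n + 3.
Before the if: ((cnt ≠ -4 → a[k + 2] ≤ -5) → n < 9) ∧ ((¬(cnt ≠ -4 → a[k + 2] ≤ -5)) → a[cnt] < n + 3)
Before mem[2] := 3*cnt + k: ((cnt ≠ -4 → a[k + 2] ≤ -5) → n < 9) ∧ ((¬(cnt ≠ -4 → a[k + 2] ≤ -5)) → a[cnt] < n + 3)
The weakest precondition is ((cnt ≠ -4 → a[k + 2] ≤ -5) → n < 9) ∧ ((¬(cnt ≠ -4 → a[k + 2] ≤ -5)) → a[cnt] < n + 3).
Check whether ((cnt ≠ -4 → a[k + 2] ≤ -5) → n < 6) ∧ ((¬(cnt ≠ -4 → a[k + 2] ≤ -5)) → a[cnt] < n + 3) implies it.
Every state satisfying the precondition satisfies the weakest precondition: the implication holds.
Answer: valid


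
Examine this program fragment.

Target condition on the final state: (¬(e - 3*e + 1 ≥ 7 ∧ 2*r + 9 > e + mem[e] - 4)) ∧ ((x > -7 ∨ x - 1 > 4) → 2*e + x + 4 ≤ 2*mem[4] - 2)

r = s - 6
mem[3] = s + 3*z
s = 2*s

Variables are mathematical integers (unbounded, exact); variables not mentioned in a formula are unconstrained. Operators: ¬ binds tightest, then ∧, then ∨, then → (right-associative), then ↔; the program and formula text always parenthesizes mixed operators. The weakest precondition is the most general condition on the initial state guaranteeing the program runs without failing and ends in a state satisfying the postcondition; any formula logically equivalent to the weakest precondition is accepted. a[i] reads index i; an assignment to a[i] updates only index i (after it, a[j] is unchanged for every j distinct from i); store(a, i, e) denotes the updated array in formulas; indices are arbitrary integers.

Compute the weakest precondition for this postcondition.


Working backward. After the program, the postcondition (¬(e - 3*e + 1 ≥ 7 ∧ 2*r + 9 > e + mem[e] - 4)) ∧ ((x > -7 ∨ x - 1 > 4) → 2*e + x + 4 ≤ 2*mem[4] - 2) must hold; in canonical form it is (¬(2*e ≤ -6 ∧ 2*r > mem[e] + e - 13)) ∧ ((x > -7 ∨ x > 5) → 2*e + x ≤ 2*mem[4] - 6).
Before s := 2*s: (¬(2*e ≤ -6 ∧ 2*r > mem[e] + e - 13)) ∧ ((x > -7 ∨ x > 5) → 2*e + x ≤ 2*mem[4] - 6)
Before mem[3] := s + 3*z: (¬(2*e ≤ -6 ∧ 2*r > store(mem, 3, s + 3*z)[e] + e - 13)) ∧ ((x > -7 ∨ x > 5) → 2*e + x ≤ 2*mem[4] - 6)
Before r := s - 6: (¬(2*e ≤ -6 ∧ 2*s > store(mem, 3, s + 3*z)[e] + e - 1)) ∧ ((x > -7 ∨ x > 5) → 2*e + x ≤ 2*mem[4] - 6)
Answer: WP = (¬(2*e ≤ -6 ∧ 2*s > store(mem, 3, s + 3*z)[e] + e - 1)) ∧ ((x > -7 ∨ x > 5) → 2*e + x ≤ 2*mem[4] - 6)


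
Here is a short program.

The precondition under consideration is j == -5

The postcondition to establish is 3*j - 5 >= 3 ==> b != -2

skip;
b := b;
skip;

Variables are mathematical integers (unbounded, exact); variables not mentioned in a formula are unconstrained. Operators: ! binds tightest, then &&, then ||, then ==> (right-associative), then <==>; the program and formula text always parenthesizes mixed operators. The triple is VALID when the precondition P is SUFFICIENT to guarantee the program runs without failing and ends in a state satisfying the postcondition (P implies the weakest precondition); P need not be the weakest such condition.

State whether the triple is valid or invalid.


Working backward. After the program, the postcondition 3*j - 5 >= 3 ==> b != -2 must hold; in canonical form it is 3*j >= 8 ==> b != -2.
Before skip: 3*j >= 8 ==> b != -2
Before b := b: 3*j >= 8 ==> b != -2
Before skip: 3*j >= 8 ==> b != -2
The weakest precondition is 3*j >= 8 ==> b != -2.
Check whether j == -5 implies it.
Every state satisfying the precondition satisfies the weakest precondition: the implication holds.
Answer: valid


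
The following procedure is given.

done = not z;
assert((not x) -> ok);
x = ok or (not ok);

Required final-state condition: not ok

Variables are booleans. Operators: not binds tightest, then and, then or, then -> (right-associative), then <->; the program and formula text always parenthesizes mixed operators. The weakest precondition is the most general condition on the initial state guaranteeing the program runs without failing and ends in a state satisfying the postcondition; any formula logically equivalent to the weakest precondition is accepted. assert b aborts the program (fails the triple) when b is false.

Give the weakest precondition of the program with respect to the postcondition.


Working backward. After the program, not ok must hold.
Before x := ok or (not ok): not ok
Before assert (not x) -> ok: ((not x) -> ok) and (not ok)
Before done := not z: ((not x) -> ok) and (not ok)
Answer: WP = ((not x) -> ok) and (not ok)


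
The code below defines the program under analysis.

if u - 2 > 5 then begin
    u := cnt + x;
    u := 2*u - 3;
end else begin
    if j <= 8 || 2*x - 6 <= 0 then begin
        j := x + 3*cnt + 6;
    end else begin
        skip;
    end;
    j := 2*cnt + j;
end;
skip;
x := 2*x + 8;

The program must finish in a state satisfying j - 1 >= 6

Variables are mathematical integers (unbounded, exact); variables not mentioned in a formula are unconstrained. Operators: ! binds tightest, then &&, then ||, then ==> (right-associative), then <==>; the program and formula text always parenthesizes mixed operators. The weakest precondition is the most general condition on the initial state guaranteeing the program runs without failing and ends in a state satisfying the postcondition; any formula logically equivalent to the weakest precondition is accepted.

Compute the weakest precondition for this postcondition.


Working backward. After the program, the postcondition j - 1 >= 6 must hold; in canonical form it is j >= 7.
Before x := 2*x + 8: j >= 7
Before skip: j >= 7
Then branch requires j >= 7; else branch requires ((j <= 8 || 2*x <= 6) ==> 5*cnt + x >= 1) && ((!(j <= 8 || 2*x <= 6)) ==> 2*cnt + j >= 7).
Before the if: (u > 7 ==> j >= 7) && ((!(u > 7)) ==> (((j <= 8 || 2*x <= 6) ==> 5*cnt + x >= 1) && ((!(j <= 8 || 2*x <= 6)) ==> 2*cnt + j >= 7)))
Answer: WP = (u > 7 ==> j >= 7) && ((!(u > 7)) ==> (((j <= 8 || 2*x <= 6) ==> 5*cnt + x >= 1) && ((!(j <= 8 || 2*x <= 6)) ==> 2*cnt + j >= 7)))


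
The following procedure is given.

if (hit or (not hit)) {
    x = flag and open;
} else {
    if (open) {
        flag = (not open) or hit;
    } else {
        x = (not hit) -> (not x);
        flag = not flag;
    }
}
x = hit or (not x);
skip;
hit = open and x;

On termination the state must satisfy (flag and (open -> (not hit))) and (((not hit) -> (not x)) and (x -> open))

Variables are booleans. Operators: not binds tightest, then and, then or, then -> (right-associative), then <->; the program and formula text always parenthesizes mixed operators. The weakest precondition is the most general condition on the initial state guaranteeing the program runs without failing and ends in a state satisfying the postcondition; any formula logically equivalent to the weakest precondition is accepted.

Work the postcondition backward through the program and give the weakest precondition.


Working backward. After the program, the postcondition (flag and (open -> (not hit))) and (((not hit) -> (not x)) and (x -> open)) must hold; in canonical form it is flag and (open -> (not hit)) and ((not hit) -> (not x)) and (x -> open).
Before hit := open and x: flag and (open -> (not (open and x))) and ((not (open and x)) -> (not x)) and (x -> open)
Before skip: flag and (open -> (not (open and x))) and ((not (open and x)) -> (not x)) and (x -> open)
Before x := hit or (not x): flag and (open -> (not (open and (hit or (not x))))) and ((not (open and (hit or (not x)))) -> (not (hit or (not x)))) and ((hit or (not x)) -> open)
Then branch requires flag and (open -> (not (open and (hit or (not (flag and open)))))) and ((not (open and (hit or (not (flag and open))))) -> (not (hit or (not (flag and open))))) and ((hit or (not (flag and open))) -> open); else branch requires (open -> (((not open) or hit) and (open -> (not (open and (hit or (not x))))) and ((not (open and (hit or (not x)))) -> (not (hit or (not x)))) and ((hit or (not x)) -> open))) and ((not open) -> ((not flag) and (open -> (not (open and (hit or (not ((not hit) -> (not x))))))) and ((not (open and (hit or (not ((not hit) -> (not x)))))) -> (not (hit or (not ((not hit) -> (not x)))))) and ((hit or (not ((not hit) -> (not x)))) -> open))).
Before the if: flag and (open -> (not (open and (hit or (not (flag and open)))))) and ((not (open and (hit or (not (flag and open))))) -> (not (hit or (not (flag and open))))) and ((hit or (not (flag and open))) -> open)
Answer: WP = flag and (open -> (not (open and (hit or (not (flag and open)))))) and ((not (open and (hit or (not (flag and open))))) -> (not (hit or (not (flag and open))))) and ((hit or (not (flag and open))) -> open)


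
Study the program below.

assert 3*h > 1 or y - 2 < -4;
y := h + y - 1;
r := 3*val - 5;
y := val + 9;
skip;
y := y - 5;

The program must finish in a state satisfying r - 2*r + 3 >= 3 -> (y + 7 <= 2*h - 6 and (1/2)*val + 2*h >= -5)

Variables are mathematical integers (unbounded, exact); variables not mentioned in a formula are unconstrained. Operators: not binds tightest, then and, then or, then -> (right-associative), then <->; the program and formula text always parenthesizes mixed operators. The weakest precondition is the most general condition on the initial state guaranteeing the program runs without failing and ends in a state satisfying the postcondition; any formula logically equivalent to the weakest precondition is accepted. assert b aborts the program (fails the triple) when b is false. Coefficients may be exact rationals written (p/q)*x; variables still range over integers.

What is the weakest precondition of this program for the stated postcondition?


Working backward. After the program, the postcondition r - 2*r + 3 >= 3 -> (y + 7 <= 2*h - 6 and (1/2)*val + 2*h >= -5) must hold; in canonical form it is r <= 0 -> (y <= 2*h - 13 and 2*h + (1/2)*val >= -5).
Before y := y - 5: r <= 0 -> (y <= 2*h - 8 and 2*h + (1/2)*val >= -5)
Before skip: r <= 0 -> (y <= 2*h - 8 and 2*h + (1/2)*val >= -5)
Before y := val + 9: r <= 0 -> (val <= 2*h - 17 and 2*h + (1/2)*val >= -5)
Before r := 3*val - 5: 3*val <= 5 -> (val <= 2*h - 17 and 2*h + (1/2)*val >= -5)
Before y := h + y - 1: 3*val <= 5 -> (val <= 2*h - 17 and 2*h + (1/2)*val >= -5)
Before assert 3*h > 1 or y - 2 < -4: (3*h > 1 or y < -2) and (3*val <= 5 -> (val <= 2*h - 17 and 2*h + (1/2)*val >= -5))
Answer: WP = (3*h > 1 or y < -2) and (3*val <= 5 -> (val <= 2*h - 17 and 2*h + (1/2)*val >= -5))
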